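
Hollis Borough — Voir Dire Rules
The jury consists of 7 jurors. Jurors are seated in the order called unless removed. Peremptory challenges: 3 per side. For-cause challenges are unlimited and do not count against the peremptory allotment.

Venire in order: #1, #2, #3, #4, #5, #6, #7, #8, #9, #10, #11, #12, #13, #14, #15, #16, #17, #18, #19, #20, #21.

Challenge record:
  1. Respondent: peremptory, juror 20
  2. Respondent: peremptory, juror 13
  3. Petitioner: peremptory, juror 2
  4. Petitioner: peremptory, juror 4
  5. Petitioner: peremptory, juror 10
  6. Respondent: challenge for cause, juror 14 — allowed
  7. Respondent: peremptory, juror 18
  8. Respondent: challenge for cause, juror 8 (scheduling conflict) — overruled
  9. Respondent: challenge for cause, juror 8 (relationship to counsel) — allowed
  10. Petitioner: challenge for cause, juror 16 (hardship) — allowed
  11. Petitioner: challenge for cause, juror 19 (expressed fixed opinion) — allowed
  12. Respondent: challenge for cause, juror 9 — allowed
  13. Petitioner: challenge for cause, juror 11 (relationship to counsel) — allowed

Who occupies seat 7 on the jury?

Removed: #2, #4, #8, #9, #10, #11, #13, #14, #16, #18, #19, #20.
Seating in order: seats 1–7 → #1, #3, #5, #6, #7, #12, #15.
So seat 7 is #15.

15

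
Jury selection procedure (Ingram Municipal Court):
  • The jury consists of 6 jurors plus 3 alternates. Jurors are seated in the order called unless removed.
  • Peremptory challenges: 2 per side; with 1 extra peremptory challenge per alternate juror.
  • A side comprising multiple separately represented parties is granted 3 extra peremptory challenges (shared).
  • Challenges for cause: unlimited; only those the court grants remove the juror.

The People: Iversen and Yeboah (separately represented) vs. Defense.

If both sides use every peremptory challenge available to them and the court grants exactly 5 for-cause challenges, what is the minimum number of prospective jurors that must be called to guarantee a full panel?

Seats to fill: 6 + 3 alternates = 9.
Peremptories — The People: 2 + 1×3 + 3 = 8; Defense: 2 + 1×3 = 5; total 13.
For-cause removals: 5.
Minimum venire: 9 + 13 + 5 = 27.

27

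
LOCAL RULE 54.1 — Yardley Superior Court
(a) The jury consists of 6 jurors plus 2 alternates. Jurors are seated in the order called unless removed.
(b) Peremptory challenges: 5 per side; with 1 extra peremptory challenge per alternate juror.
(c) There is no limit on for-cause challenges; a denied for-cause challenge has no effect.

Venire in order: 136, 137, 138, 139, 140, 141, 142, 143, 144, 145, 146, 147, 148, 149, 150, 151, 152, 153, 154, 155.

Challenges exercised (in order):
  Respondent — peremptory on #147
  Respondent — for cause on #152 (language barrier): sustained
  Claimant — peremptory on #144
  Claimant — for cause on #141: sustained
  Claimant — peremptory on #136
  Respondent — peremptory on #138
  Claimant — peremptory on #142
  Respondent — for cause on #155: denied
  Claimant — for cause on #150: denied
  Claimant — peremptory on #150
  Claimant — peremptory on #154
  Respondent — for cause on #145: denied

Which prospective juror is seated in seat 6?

Removed: #136, #138, #141, #142, #144, #147, #150, #152, #154. (#145, #155 stay — for-cause denied.)
Seating in order: seats 1–6 → #137, #139, #140, #143, #145, #146; alternates → #148, #149.
So seat 6 is #146.

146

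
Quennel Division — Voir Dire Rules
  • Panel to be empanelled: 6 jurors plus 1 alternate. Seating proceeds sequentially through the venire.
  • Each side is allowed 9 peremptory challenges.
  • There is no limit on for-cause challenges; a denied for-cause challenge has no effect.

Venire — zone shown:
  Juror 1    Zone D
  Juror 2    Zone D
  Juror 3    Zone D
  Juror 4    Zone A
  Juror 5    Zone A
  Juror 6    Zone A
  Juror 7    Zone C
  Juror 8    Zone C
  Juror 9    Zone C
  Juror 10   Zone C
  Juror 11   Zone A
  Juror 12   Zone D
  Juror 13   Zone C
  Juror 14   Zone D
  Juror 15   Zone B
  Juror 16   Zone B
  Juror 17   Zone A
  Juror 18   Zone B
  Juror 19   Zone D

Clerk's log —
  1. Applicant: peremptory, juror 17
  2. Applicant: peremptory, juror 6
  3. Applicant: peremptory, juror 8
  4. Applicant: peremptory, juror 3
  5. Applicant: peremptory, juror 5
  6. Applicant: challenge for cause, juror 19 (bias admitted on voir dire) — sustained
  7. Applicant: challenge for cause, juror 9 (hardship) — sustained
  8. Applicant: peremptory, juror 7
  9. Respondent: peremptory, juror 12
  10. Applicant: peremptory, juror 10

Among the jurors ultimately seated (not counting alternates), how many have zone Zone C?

1

Removed: #3, #5, #6, #7, #8, #9, #10, #12, #17, #19.
Seated jurors 1–6: #1, #2, #4, #11, #13, #14 (alternates #15 not counted).
Of those, in Zone C: #13 → 1.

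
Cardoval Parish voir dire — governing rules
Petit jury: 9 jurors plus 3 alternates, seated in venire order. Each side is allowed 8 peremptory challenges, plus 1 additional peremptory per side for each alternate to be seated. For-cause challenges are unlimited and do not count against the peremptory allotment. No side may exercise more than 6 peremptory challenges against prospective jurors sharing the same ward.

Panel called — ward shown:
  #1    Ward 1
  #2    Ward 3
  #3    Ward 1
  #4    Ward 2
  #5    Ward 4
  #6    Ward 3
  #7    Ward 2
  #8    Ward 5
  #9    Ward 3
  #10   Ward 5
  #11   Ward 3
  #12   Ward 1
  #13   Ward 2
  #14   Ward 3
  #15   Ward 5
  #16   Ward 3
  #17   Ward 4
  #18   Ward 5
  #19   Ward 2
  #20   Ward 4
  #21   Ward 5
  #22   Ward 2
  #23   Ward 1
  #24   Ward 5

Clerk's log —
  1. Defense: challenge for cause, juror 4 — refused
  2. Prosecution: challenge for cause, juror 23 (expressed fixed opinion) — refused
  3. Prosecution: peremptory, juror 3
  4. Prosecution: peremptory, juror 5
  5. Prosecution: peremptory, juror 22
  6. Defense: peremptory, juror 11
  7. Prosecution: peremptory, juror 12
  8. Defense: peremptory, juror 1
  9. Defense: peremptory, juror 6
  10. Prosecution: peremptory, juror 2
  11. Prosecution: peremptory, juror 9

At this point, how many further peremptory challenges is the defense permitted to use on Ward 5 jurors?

Defense peremptories so far: #11, #1, #6 — 3 of 11 used, 8 left overall.
Against Ward 5: none yet — per-ward cap 6 leaves 6.
Binding limit: min(8, 6) = 6.

6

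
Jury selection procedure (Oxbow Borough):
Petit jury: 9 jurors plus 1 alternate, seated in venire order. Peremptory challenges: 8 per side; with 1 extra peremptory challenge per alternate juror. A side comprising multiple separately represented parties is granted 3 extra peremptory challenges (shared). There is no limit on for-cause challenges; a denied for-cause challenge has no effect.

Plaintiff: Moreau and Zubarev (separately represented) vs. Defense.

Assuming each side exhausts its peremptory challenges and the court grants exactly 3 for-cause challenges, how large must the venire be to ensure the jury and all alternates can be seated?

34

Seats to fill: 9 + 1 alternates = 10.
Peremptories — Plaintiff: 8 + 1×1 + 3 = 12; Defense: 8 + 1×1 = 9; total 21.
For-cause removals: 3.
Minimum venire: 10 + 21 + 3 = 34.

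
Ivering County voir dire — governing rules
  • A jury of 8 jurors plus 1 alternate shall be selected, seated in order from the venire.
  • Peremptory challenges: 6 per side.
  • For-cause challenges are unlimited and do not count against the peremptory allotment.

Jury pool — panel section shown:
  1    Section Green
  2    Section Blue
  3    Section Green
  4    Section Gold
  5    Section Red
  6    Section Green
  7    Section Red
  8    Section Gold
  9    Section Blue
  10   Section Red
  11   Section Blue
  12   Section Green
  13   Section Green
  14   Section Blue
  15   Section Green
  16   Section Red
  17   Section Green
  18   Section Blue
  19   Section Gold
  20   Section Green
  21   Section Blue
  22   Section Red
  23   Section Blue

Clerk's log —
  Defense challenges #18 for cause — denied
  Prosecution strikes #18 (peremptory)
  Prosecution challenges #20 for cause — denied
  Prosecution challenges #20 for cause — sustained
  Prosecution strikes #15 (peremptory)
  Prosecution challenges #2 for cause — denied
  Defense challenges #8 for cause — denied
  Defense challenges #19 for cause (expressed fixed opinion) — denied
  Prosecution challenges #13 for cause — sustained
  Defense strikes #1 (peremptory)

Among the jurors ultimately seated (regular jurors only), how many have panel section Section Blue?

2

Removed: #1, #13, #15, #18, #20.
Seated jurors 1–8: #2, #3, #4, #5, #6, #7, #8, #9 (alternates #10 not counted).
Of those, in Section Blue: #2, #9 → 2.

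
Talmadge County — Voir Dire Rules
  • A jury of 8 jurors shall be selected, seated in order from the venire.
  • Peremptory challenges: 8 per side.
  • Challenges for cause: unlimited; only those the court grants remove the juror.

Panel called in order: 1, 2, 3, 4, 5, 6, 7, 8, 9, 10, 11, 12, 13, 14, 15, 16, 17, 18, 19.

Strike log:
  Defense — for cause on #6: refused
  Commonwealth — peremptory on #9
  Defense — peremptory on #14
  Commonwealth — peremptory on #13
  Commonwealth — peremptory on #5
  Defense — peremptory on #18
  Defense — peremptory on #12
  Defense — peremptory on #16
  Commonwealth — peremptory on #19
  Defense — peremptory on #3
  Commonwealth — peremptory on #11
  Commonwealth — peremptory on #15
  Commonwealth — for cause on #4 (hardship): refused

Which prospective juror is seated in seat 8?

17

Removed: #3, #5, #9, #11, #12, #13, #14, #15, #16, #18, #19. (#4, #6 stay — for-cause denied.)
Seating in order: seats 1–8 → #1, #2, #4, #6, #7, #8, #10, #17.
So seat 8 is #17.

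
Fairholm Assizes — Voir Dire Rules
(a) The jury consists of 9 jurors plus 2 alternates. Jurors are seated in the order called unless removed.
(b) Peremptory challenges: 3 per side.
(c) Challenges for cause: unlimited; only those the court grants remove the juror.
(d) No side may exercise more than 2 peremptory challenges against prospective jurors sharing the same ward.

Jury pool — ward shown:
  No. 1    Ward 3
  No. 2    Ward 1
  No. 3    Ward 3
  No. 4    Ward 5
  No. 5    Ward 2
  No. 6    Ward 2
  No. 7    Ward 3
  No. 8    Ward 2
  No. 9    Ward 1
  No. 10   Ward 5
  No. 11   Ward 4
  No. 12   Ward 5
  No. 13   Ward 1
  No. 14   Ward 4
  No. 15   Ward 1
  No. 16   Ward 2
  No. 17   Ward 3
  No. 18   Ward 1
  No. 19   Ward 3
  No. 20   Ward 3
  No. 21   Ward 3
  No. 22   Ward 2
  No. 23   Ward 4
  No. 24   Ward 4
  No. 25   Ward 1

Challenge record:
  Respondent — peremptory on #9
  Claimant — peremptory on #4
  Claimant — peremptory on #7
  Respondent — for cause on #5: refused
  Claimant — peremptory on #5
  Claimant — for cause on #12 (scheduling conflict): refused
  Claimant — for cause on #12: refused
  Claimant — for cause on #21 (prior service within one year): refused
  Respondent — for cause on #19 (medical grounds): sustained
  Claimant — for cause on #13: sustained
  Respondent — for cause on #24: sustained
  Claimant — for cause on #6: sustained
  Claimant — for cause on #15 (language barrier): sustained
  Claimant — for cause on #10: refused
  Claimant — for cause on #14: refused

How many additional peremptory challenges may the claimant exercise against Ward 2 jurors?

Claimant peremptories so far: #4, #7, #5 — 3 of 3 used, 0 left overall.
Against Ward 2: #5 — 1 used; per-ward cap 2 leaves 1.
Binding limit: min(0, 1) = 0.

0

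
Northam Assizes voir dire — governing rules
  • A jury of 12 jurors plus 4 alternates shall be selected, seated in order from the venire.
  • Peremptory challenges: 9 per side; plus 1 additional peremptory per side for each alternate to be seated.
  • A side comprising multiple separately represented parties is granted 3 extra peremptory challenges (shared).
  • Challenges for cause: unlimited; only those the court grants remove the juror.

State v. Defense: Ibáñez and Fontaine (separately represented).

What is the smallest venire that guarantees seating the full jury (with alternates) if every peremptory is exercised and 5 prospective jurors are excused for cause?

50

Seats to fill: 12 + 4 alternates = 16.
Peremptories — State: 9 + 1×4 = 13; Defense: 9 + 1×4 + 3 = 16; total 29.
For-cause removals: 5.
Minimum venire: 16 + 29 + 5 = 50.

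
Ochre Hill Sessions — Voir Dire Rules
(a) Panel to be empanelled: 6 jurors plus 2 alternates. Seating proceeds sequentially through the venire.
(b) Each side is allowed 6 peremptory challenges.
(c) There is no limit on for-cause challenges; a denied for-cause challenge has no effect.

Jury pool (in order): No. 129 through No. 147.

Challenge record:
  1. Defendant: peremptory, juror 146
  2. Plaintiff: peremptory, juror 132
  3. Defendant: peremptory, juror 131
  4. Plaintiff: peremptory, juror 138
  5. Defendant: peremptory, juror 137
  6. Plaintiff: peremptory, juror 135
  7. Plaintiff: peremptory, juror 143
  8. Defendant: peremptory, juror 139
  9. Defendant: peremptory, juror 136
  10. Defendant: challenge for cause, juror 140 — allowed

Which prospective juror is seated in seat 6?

Removed: #131, #132, #135, #136, #137, #138, #139, #140, #143, #146.
Seating in order: seats 1–6 → #129, #130, #133, #134, #141, #142; alternates → #144, #145.
So seat 6 is #142.

142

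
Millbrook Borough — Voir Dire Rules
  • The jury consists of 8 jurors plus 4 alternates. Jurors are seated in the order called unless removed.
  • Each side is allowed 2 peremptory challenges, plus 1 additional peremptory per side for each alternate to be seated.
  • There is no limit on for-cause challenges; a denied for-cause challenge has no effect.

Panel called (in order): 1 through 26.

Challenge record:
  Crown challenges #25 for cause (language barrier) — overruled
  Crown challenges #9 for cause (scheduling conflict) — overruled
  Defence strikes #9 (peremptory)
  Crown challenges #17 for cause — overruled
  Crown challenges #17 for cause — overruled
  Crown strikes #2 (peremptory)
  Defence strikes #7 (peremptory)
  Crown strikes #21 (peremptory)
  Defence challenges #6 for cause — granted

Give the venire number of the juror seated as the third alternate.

15

Removed: #2, #6, #7, #9, #21. (#17, #25 stay — for-cause denied.)
Seating in order: seats 1–8 → #1, #3, #4, #5, #8, #10, #11, #12; alternates → #13, #14, #15, #16.
So alternate 3 is #15.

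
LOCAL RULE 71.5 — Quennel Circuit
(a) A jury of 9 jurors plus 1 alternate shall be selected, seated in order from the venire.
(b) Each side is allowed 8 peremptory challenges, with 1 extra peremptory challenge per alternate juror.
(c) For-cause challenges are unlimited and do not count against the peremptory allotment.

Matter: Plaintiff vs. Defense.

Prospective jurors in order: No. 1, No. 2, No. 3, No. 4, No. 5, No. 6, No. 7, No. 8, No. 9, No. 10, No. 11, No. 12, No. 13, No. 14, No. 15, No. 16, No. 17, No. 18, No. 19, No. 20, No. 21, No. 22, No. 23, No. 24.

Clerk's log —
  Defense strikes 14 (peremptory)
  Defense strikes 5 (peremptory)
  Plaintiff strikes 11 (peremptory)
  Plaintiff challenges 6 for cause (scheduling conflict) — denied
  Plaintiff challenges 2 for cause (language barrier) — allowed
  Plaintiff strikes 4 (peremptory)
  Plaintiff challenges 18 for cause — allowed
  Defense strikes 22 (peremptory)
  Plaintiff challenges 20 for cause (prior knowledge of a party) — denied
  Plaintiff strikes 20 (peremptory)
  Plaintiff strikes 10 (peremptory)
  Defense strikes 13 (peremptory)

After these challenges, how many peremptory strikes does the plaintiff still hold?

Plaintiff allotment: 8 base + 1 × 1 alternate = 9.
Plaintiff peremptories used: #11, #4, #20, #10 — 4 (for-cause on #6, #2, #18, #20 don't count).
Remaining: 9 − 4 = 5.

5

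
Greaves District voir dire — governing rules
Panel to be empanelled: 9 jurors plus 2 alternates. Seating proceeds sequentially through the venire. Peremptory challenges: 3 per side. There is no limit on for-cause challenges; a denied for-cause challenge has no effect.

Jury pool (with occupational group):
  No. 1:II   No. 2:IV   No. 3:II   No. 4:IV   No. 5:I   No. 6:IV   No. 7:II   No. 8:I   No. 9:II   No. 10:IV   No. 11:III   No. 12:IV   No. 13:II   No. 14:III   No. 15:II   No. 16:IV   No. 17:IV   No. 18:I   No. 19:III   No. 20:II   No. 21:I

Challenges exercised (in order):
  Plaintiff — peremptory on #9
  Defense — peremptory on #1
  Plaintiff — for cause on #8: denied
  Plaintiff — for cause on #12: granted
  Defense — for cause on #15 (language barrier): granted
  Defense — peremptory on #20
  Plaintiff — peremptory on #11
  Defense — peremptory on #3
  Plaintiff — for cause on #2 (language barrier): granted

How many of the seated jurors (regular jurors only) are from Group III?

1

Removed: #1, #2, #3, #9, #11, #12, #15, #20.
Seated jurors 1–9: #4, #5, #6, #7, #8, #10, #13, #14, #16 (alternates #17, #18 not counted).
Of those, in Group III: #14 → 1.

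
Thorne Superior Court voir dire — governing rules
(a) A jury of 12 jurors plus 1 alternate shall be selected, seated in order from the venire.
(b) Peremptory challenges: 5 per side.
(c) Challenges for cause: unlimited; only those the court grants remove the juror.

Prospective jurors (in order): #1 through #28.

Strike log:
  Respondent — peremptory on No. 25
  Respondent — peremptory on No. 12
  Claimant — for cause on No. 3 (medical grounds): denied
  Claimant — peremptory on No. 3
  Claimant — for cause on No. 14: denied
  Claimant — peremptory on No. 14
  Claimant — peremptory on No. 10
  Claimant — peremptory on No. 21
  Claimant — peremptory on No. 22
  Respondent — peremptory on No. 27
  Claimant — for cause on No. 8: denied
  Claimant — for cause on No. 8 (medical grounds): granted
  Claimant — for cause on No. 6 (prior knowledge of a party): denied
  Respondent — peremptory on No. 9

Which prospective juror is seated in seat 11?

Removed: #3, #8, #9, #10, #12, #14, #21, #22, #25, #27. (#6 stays — for-cause denied.)
Seating in order: seats 1–12 → #1, #2, #4, #5, #6, #7, #11, #13, #15, #16, #17, #18; alternates → #19.
So seat 11 is #17.

17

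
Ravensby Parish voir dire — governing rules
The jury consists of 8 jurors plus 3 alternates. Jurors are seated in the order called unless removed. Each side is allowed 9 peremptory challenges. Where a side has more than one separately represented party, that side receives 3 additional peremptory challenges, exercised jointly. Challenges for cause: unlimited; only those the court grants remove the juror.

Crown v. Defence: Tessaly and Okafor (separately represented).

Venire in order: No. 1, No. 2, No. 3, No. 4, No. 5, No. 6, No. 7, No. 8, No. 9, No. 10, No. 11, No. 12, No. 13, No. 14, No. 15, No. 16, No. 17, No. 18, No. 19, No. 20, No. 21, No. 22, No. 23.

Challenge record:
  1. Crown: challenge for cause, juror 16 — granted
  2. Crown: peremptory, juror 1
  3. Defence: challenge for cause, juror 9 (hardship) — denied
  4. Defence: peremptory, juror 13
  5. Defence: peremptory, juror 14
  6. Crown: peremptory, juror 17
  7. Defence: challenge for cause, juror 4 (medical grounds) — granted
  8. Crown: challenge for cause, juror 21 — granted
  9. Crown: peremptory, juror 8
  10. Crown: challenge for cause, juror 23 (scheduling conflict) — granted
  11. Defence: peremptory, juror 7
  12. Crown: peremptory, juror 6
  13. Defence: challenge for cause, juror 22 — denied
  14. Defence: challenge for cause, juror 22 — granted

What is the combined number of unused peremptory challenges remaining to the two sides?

14

Crown allotment: 9. Defence allotment: 9 base + 3 multi-party = 12.
Crown peremptories used: #1, #17, #8, #6 — 4 (for-cause on #16, #21, #23 don't count).
Defence peremptories used: #13, #14, #7 — 3 (for-cause on #9, #4, #22, #22 don't count).
Remaining: (9 − 4) + (12 − 3) = 14.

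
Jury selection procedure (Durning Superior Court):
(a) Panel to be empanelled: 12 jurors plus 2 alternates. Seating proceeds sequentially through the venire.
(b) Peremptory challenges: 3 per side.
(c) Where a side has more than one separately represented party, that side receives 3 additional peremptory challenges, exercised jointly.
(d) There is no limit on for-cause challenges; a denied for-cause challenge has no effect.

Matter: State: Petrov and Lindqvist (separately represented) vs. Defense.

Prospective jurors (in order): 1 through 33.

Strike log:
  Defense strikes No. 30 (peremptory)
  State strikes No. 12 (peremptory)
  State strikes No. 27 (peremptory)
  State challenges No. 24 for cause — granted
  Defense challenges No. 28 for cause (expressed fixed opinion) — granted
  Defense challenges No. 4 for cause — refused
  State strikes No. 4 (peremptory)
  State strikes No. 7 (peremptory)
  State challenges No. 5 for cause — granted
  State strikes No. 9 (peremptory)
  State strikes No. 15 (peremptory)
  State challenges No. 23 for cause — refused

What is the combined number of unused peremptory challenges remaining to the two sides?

State allotment: 3 base + 3 multi-party = 6. Defense allotment: 3.
State peremptories used: #12, #27, #4, #7, #9, #15 — 6 (for-cause on #24, #5, #23 don't count).
Defense peremptories used: #30 — 1 (for-cause on #28, #4 don't count).
Remaining: (6 − 6) + (3 − 1) = 2.

2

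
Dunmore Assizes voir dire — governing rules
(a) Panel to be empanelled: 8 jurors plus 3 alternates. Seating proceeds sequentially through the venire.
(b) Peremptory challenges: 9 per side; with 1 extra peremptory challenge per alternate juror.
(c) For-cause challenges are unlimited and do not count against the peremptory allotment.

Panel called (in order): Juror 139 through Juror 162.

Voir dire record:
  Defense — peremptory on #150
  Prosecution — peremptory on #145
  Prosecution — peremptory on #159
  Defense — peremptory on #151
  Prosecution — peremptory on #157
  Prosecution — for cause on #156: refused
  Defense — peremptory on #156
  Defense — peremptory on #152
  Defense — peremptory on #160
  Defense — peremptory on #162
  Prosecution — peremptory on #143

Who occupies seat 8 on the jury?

Removed: #143, #145, #150, #151, #152, #156, #157, #159, #160, #162.
Seating in order: seats 1–8 → #139, #140, #141, #142, #144, #146, #147, #148; alternates → #149, #153, #154.
So seat 8 is #148.

148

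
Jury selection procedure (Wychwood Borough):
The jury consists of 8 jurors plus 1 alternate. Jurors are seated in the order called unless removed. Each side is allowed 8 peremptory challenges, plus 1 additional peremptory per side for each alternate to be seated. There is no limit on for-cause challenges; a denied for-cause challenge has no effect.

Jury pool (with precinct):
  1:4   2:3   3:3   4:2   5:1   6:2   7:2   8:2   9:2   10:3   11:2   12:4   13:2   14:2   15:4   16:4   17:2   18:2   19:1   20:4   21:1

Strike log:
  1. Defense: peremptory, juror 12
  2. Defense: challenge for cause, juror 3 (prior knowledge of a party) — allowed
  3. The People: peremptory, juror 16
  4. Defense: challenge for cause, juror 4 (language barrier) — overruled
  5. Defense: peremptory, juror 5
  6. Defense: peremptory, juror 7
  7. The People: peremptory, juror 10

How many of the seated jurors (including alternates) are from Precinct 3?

1

Removed: #3, #5, #7, #10, #12, #16.
Seated (9 incl. alternates): #1, #2, #4, #6, #8, #9, #11, #13, #14.
Of those, in Precinct 3: #2 → 1.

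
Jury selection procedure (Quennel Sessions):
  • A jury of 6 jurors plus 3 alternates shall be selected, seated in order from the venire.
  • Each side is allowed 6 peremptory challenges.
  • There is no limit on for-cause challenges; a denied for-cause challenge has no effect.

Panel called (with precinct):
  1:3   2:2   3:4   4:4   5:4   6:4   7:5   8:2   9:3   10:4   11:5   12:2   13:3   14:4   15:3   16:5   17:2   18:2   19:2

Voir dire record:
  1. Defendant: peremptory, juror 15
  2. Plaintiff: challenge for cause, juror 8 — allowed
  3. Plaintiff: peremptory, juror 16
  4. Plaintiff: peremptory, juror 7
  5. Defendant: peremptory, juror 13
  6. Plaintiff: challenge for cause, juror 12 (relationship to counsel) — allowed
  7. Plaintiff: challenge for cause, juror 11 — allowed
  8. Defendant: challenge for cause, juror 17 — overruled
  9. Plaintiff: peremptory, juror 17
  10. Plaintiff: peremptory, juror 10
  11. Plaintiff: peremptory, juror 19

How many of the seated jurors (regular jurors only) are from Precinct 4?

4

Removed: #7, #8, #10, #11, #12, #13, #15, #16, #17, #19.
Seated jurors 1–6: #1, #2, #3, #4, #5, #6 (alternates #9, #14, #18 not counted).
Of those, in Precinct 4: #3, #4, #5, #6 → 4.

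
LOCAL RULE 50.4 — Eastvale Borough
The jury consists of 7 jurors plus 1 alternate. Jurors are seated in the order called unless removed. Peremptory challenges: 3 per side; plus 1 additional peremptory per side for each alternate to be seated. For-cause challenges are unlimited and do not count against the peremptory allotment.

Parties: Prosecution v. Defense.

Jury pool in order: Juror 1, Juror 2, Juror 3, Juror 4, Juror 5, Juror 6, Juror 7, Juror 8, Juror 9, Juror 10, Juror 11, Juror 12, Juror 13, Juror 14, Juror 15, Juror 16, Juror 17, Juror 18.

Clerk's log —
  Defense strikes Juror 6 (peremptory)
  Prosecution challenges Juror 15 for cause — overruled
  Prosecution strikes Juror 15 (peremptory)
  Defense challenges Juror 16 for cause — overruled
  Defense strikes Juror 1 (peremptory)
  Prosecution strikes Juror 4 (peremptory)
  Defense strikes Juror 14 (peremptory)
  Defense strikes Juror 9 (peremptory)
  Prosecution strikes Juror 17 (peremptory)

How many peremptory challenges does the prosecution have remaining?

Prosecution allotment: 3 base + 1 × 1 alternate = 4.
Prosecution peremptories used: #15, #4, #17 — 3 (the for-cause on #15 doesn't count).
Remaining: 4 − 3 = 1.

1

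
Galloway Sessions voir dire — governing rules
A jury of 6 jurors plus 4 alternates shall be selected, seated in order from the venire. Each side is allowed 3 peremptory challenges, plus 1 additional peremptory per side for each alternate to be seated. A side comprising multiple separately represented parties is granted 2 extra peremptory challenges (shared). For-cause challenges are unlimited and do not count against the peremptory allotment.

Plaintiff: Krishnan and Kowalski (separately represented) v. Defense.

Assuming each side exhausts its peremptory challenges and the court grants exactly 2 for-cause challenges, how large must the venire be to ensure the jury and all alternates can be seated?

Seats to fill: 6 + 4 alternates = 10.
Peremptories — Plaintiff: 3 + 1×4 + 2 = 9; Defense: 3 + 1×4 = 7; total 16.
For-cause removals: 2.
Minimum venire: 10 + 16 + 2 = 28.

28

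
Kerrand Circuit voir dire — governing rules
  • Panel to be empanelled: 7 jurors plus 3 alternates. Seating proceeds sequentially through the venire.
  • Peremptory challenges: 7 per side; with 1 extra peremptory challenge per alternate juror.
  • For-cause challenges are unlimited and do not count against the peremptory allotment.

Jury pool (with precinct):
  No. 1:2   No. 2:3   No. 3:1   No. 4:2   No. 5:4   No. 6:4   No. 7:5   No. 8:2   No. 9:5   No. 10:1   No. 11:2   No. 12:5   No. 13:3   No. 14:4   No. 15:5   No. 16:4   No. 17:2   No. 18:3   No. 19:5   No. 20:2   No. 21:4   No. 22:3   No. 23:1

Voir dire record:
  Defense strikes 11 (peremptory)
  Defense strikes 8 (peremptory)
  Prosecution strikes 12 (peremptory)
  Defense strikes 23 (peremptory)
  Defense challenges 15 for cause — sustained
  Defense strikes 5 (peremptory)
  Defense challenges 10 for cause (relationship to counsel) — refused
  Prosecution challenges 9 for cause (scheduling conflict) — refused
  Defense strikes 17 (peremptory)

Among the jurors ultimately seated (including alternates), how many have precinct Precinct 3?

Removed: #5, #8, #11, #12, #15, #17, #23.
Seated (10 incl. alternates): #1, #2, #3, #4, #6, #7, #9, #10, #13, #14.
Of those, in Precinct 3: #2, #13 → 2.

2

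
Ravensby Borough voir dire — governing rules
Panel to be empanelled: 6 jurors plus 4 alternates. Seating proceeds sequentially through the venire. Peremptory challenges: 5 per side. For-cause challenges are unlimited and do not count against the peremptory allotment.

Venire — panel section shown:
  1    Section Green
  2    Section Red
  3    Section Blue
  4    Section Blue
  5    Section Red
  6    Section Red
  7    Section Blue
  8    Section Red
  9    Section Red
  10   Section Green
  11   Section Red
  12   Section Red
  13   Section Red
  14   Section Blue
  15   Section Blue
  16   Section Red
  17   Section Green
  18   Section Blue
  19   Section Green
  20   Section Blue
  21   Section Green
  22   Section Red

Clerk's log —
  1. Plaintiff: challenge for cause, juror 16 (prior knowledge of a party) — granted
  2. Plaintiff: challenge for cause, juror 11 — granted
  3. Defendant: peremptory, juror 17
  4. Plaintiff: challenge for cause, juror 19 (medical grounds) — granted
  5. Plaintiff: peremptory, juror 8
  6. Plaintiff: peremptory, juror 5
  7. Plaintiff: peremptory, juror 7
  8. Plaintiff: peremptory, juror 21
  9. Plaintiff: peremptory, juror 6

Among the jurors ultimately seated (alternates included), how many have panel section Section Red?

Removed: #5, #6, #7, #8, #11, #16, #17, #19, #21.
Seated (10 incl. alternates): #1, #2, #3, #4, #9, #10, #12, #13, #14, #15.
Of those, in Section Red: #2, #9, #12, #13 → 4.

4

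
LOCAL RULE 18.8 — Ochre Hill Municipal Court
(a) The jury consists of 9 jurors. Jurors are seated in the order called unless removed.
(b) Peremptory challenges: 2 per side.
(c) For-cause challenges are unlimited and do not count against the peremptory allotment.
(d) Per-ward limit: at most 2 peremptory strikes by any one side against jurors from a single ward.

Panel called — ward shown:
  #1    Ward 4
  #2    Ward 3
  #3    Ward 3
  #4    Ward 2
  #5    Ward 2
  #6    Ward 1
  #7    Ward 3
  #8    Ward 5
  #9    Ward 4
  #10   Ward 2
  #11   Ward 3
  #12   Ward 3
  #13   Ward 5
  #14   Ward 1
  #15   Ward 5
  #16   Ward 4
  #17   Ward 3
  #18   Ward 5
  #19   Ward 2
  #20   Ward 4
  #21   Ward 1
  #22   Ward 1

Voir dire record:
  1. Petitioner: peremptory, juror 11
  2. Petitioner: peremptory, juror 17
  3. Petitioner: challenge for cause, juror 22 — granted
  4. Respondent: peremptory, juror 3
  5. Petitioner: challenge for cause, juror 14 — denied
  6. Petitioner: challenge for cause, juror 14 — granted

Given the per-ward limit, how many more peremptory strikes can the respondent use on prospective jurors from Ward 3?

1

Respondent peremptories so far: #3 — 1 of 2 used, 1 left overall.
Against Ward 3: #3 — 1 used; per-ward cap 2 leaves 1.
Binding limit: min(1, 1) = 1.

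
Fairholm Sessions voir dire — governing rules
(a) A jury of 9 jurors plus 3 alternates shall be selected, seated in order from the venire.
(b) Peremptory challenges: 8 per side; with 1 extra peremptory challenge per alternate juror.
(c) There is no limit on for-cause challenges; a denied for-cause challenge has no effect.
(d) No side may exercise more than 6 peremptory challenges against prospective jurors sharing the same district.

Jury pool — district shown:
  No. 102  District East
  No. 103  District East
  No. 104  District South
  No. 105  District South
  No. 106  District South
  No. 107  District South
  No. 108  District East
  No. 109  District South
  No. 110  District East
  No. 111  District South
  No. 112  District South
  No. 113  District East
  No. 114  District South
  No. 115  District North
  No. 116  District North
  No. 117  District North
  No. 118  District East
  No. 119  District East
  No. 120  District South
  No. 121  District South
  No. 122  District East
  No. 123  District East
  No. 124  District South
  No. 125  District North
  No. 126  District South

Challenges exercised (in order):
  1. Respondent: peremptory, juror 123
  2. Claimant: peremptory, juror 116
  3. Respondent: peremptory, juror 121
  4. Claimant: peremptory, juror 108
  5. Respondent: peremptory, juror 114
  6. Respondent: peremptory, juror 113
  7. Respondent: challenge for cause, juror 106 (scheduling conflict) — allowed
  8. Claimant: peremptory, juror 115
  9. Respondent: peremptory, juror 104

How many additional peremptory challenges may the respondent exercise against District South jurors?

3

Respondent peremptories so far: #123, #121, #114, #113, #104 — 5 of 11 used, 6 left overall.
Against District South: #121, #114, #104 — 3 used; per-district cap 6 leaves 3.
Binding limit: min(6, 3) = 3.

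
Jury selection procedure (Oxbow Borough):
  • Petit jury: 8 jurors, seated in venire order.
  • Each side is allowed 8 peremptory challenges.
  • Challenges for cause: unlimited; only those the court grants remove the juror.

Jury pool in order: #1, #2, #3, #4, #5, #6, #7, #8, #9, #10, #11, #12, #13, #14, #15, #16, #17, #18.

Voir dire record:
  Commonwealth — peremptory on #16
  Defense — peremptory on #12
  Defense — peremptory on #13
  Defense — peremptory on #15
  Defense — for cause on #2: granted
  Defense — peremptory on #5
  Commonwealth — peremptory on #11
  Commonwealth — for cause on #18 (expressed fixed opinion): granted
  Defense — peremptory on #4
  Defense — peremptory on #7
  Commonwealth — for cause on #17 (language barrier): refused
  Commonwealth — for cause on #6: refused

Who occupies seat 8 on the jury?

17

Removed: #2, #4, #5, #7, #11, #12, #13, #15, #16, #18. (#6, #17 stay — for-cause denied.)
Seating in order: seats 1–8 → #1, #3, #6, #8, #9, #10, #14, #17.
So seat 8 is #17.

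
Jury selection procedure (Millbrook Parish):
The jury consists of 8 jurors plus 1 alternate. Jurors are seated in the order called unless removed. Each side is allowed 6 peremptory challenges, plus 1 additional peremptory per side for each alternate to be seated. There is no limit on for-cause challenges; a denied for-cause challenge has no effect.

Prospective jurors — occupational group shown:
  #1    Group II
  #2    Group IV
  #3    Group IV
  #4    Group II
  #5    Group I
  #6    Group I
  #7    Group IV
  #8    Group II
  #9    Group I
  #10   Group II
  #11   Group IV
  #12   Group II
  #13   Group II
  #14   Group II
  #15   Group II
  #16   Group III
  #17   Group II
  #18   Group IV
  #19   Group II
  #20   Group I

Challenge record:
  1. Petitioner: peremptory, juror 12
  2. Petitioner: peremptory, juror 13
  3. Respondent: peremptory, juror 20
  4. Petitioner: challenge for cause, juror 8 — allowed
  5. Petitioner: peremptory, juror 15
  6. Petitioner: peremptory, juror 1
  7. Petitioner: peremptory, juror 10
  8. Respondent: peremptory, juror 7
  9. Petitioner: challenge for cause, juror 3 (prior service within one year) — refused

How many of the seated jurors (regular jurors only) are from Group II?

2

Removed: #1, #7, #8, #10, #12, #13, #15, #20.
Seated jurors 1–8: #2, #3, #4, #5, #6, #9, #11, #14 (alternates #16 not counted).
Of those, in Group II: #4, #14 → 2.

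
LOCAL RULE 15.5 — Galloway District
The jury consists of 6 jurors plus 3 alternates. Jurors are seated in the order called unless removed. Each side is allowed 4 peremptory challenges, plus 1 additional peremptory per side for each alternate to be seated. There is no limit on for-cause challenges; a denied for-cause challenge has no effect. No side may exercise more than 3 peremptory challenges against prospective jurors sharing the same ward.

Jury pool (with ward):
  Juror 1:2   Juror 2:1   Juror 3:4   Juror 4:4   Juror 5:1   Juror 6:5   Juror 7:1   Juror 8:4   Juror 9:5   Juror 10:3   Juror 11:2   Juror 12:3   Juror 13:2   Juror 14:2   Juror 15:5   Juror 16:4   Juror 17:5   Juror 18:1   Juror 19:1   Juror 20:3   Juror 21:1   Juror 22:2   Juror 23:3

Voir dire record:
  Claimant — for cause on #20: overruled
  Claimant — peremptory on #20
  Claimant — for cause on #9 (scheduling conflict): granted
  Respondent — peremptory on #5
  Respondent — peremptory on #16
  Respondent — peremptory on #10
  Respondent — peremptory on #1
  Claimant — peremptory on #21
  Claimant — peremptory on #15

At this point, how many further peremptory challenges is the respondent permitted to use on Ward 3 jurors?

Respondent peremptories so far: #5, #16, #10, #1 — 4 of 7 used, 3 left overall.
Against Ward 3: #10 — 1 used; per-ward cap 3 leaves 2.
Binding limit: min(3, 2) = 2.

2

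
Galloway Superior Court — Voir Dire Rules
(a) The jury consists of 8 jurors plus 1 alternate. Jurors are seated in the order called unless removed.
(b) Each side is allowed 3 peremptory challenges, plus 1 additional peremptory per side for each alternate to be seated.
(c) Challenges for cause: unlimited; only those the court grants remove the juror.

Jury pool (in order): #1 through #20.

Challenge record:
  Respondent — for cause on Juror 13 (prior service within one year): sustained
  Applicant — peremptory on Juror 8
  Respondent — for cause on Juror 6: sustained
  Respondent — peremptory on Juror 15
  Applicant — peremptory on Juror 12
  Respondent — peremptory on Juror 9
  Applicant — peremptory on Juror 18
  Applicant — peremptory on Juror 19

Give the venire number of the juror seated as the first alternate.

14

Removed: #6, #8, #9, #12, #13, #15, #18, #19.
Filling seats in venire order through position 9: #1, #2, #3, #4, #5, #7, #10, #11, #14.
So alternate 1 is #14.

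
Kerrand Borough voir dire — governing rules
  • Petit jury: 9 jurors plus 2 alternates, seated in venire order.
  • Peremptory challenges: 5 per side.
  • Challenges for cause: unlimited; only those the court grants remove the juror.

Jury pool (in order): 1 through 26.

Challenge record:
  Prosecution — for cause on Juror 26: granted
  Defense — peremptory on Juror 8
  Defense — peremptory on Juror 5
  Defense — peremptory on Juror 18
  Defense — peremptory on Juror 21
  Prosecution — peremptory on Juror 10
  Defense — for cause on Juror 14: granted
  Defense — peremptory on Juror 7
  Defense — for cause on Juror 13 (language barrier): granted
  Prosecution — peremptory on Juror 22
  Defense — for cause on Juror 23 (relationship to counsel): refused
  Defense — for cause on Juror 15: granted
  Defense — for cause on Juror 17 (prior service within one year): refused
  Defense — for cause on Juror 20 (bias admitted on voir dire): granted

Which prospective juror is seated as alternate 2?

Removed: #5, #7, #8, #10, #13, #14, #15, #18, #20, #21, #22, #26. (#17, #23 stay — for-cause denied.)
Seating in order: seats 1–9 → #1, #2, #3, #4, #6, #9, #11, #12, #16; alternates → #17, #19.
So alternate 2 is #19.

19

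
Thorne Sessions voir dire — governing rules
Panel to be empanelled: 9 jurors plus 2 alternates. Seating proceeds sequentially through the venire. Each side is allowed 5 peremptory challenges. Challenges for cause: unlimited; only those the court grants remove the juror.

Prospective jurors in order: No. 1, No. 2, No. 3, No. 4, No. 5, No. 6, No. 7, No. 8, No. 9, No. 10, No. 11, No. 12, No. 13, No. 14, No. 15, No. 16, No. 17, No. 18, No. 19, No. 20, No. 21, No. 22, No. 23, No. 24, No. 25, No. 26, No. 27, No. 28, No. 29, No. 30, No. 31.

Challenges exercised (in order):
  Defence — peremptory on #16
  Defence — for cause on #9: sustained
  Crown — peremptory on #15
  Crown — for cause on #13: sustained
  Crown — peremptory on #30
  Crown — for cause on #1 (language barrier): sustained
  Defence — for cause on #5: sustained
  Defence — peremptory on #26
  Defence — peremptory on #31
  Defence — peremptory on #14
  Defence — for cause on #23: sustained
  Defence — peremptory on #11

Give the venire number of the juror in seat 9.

Removed: #1, #5, #9, #11, #13, #14, #15, #16, #23, #26, #30, #31.
Seating in order: seats 1–9 → #2, #3, #4, #6, #7, #8, #10, #12, #17; alternates → #18, #19.
So seat 9 is #17.

17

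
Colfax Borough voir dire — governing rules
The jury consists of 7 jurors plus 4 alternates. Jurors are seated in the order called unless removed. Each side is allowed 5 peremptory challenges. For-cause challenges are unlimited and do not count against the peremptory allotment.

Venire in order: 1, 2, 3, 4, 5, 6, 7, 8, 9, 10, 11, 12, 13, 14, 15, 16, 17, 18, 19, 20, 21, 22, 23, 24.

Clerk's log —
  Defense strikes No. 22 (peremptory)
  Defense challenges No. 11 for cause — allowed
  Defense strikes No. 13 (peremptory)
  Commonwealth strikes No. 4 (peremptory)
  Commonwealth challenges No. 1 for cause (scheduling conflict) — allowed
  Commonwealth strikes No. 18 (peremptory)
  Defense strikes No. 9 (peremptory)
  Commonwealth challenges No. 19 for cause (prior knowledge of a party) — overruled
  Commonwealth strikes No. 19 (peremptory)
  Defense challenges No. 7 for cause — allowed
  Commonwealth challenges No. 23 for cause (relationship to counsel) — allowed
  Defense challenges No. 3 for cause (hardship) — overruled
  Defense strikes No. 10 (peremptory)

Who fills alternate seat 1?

Removed: #1, #4, #7, #9, #10, #11, #13, #18, #19, #22, #23. (#3 stays — for-cause denied.)
Seating in order: seats 1–7 → #2, #3, #5, #6, #8, #12, #14; alternates → #15, #16, #17, #20.
So alternate 1 is #15.

15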